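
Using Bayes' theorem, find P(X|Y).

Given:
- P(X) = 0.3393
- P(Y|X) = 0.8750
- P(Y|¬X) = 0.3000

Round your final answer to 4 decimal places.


Bayes' theorem: P(X|Y) = P(Y|X) × P(X) / P(Y)

Step 1: Calculate P(Y) using law of total probability
P(Y) = P(Y|X)P(X) + P(Y|¬X)P(¬X)
     = 0.8750 × 0.3393 + 0.3000 × 0.6607
     = 0.29688750 + 0.19821000
     = 0.49509750

Step 2: Apply Bayes' theorem
P(X|Y) = P(Y|X) × P(X) / P(Y)
       = 0.29688750 / 0.49509750
       = 0.5997


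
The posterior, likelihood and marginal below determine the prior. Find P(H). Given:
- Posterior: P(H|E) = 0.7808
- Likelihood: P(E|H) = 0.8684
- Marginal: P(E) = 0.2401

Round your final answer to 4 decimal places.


From Bayes' theorem: P(H|E) = P(E|H) × P(H) / P(E)

Rearranging for P(H):
P(H) = P(H|E) × P(E) / P(E|H)
     = 0.7808 × 0.2401 / 0.8684
     = 0.18747008 / 0.8684
     = 0.2159


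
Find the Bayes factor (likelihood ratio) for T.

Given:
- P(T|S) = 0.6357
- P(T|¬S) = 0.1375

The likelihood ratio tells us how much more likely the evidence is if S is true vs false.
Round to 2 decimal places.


Likelihood Ratio (LR) = P(T|S) / P(T|¬S)

LR = 0.6357 / 0.1375
   = 4.62

The evidence is 4.62 times more likely if S is true than if S is false.
Because LR exceeds 1, T is evidence for S.


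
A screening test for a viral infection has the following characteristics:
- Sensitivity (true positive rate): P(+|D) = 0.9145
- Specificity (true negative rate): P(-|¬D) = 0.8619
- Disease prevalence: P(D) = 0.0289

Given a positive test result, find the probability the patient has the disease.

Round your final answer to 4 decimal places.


Let D = has disease, + = positive test

Given:
- P(D) = 0.0289 (prevalence)
- P(+|D) = 0.9145 (sensitivity)
- P(-|¬D) = 0.8619 (specificity)
- P(+|¬D) = 0.1381 (false positive rate = 1 - specificity)

Step 1: Find P(+)
P(+) = P(+|D)P(D) + P(+|¬D)P(¬D)
     = 0.9145 × 0.0289 + 0.1381 × 0.9711
     = 0.02642905 + 0.13410891
     = 0.16053796

Step 2: Apply Bayes' theorem for P(D|+)
P(D|+) = P(+|D)P(D) / P(+)
       = 0.02642905 / 0.16053796
       = 0.1646


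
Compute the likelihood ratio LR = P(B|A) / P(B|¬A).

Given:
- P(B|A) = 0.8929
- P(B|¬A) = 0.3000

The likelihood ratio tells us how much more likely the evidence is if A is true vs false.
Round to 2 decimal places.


Likelihood Ratio (LR) = P(B|A) / P(B|¬A)

LR = 0.8929 / 0.3000
   = 2.98

The evidence is 2.98 times more likely if A is true than if A is false.
Since LR > 1, the evidence supports A over ¬A.


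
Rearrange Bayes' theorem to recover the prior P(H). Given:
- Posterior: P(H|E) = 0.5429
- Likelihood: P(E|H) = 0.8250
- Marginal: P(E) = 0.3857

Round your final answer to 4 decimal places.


From Bayes' theorem: P(H|E) = P(E|H) × P(H) / P(E)

Rearranging for P(H):
P(H) = P(H|E) × P(E) / P(E|H)
     = 0.5429 × 0.3857 / 0.8250
     = 0.20939653 / 0.8250
     = 0.2538


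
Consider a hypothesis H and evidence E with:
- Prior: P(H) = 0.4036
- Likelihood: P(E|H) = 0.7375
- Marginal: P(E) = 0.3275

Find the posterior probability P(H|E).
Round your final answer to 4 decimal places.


Using Bayes' theorem:

P(H|E) = P(E|H) × P(H) / P(E)
       = 0.7375 × 0.4036 / 0.3275
       = 0.29765500 / 0.3275
       = 0.9089

The evidence strengthens our belief in H.
Prior: 0.4036 → Posterior: 0.9089


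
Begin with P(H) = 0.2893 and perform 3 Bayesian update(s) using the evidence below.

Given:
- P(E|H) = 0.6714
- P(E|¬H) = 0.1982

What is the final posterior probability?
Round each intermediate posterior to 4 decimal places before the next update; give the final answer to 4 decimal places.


Sequential Bayesian updating:

Initial prior: P(H) = 0.2893

Update 1:
  P(E) = 0.6714 × 0.2893 + 0.1982 × 0.7107 = 0.19423602 + 0.14086074 = 0.33509676
  P(H|E) = 0.19423602 / 0.33509676 = 0.5796

Update 2:
  P(E) = 0.6714 × 0.5796 + 0.1982 × 0.4204 = 0.38914344 + 0.08332328 = 0.47246672
  P(H|E) = 0.38914344 / 0.47246672 = 0.8236

Update 3:
  P(E) = 0.6714 × 0.8236 + 0.1982 × 0.1764 = 0.55296504 + 0.03496248 = 0.58792752
  P(H|E) = 0.55296504 / 0.58792752 = 0.9405

Final posterior: 0.9405


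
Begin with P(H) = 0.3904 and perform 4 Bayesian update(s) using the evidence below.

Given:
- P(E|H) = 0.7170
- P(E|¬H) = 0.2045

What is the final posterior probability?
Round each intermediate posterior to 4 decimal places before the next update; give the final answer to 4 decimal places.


Sequential Bayesian updating:

Initial prior: P(H) = 0.3904

Update 1:
  P(E) = 0.7170 × 0.3904 + 0.2045 × 0.6096 = 0.27991680 + 0.12466320 = 0.40458000
  P(H|E) = 0.27991680 / 0.40458000 = 0.6919

Update 2:
  P(E) = 0.7170 × 0.6919 + 0.2045 × 0.3081 = 0.49609230 + 0.06300645 = 0.55909875
  P(H|E) = 0.49609230 / 0.55909875 = 0.8873

Update 3:
  P(E) = 0.7170 × 0.8873 + 0.2045 × 0.1127 = 0.63619410 + 0.02304715 = 0.65924125
  P(H|E) = 0.63619410 / 0.65924125 = 0.9650

Update 4:
  P(E) = 0.7170 × 0.9650 + 0.2045 × 0.0350 = 0.69190500 + 0.00715750 = 0.69906250
  P(H|E) = 0.69190500 / 0.69906250 = 0.9898

Final posterior: 0.9898


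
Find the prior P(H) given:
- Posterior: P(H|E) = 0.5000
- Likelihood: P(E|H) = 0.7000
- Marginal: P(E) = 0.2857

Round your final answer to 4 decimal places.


From Bayes' theorem: P(H|E) = P(E|H) × P(H) / P(E)

Rearranging for P(H):
P(H) = P(H|E) × P(E) / P(E|H)
     = 0.5000 × 0.2857 / 0.7000
     = 0.14285000 / 0.7000
     = 0.2041


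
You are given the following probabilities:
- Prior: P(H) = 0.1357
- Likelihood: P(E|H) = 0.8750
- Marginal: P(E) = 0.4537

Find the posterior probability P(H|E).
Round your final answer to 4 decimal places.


Using Bayes' theorem:

P(H|E) = P(E|H) × P(H) / P(E)
       = 0.8750 × 0.1357 / 0.4537
       = 0.11873750 / 0.4537
       = 0.2617

The evidence strengthens our belief in H.
Prior: 0.1357 → Posterior: 0.2617


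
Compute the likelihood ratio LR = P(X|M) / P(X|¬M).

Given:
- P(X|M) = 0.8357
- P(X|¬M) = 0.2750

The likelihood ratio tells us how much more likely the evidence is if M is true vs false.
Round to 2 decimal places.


Likelihood Ratio (LR) = P(X|M) / P(X|¬M)

LR = 0.8357 / 0.2750
   = 3.04

The evidence is 3.04 times more likely if M is true than if M is false.
Because LR exceeds 1, X is evidence for M.


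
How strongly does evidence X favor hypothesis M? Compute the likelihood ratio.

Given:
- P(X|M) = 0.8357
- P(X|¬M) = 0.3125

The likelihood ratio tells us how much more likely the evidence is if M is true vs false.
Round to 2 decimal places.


Likelihood Ratio (LR) = P(X|M) / P(X|¬M)

LR = 0.8357 / 0.3125
   = 2.67

The evidence is 2.67 times more likely if M is true than if M is false.
Because LR exceeds 1, X is evidence for M.


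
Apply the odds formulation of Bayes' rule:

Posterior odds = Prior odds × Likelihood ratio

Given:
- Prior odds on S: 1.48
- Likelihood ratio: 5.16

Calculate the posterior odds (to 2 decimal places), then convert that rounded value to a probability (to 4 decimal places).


Step 1: Calculate posterior odds
Posterior odds = Prior odds × LR
               = 1.48 × 5.16
               = 7.64

Step 2: Convert to probability
P(S|E) = Posterior odds / (1 + Posterior odds)
       = 7.64 / (1 + 7.64)
       = 7.64 / 8.64
       = 0.8843

The evidence increased P(S) from 0.5968 to 0.8843.


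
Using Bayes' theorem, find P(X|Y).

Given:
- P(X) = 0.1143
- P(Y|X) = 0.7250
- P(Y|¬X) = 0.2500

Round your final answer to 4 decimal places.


Bayes' theorem: P(X|Y) = P(Y|X) × P(X) / P(Y)

Step 1: Calculate P(Y) using law of total probability
P(Y) = P(Y|X)P(X) + P(Y|¬X)P(¬X)
     = 0.7250 × 0.1143 + 0.2500 × 0.8857
     = 0.08286750 + 0.22142500
     = 0.30429250

Step 2: Apply Bayes' theorem
P(X|Y) = P(Y|X) × P(X) / P(Y)
       = 0.08286750 / 0.30429250
       = 0.2723


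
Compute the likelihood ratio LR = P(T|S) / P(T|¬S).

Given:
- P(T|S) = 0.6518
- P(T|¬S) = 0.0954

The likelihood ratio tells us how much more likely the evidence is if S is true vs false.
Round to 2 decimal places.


Likelihood Ratio (LR) = P(T|S) / P(T|¬S)

LR = 0.6518 / 0.0954
   = 6.83

The evidence is 6.83 times more likely if S is true than if S is false.
Since LR > 1, the evidence supports S over ¬S.


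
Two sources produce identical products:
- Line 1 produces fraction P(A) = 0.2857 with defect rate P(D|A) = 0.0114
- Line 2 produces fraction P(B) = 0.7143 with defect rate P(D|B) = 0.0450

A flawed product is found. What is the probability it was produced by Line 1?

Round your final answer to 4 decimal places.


Let A = from Line 1, D = flawed

Given:
- P(A) = 0.2857, P(B) = 0.7143
- P(D|A) = 0.0114, P(D|B) = 0.0450

Step 1: Find P(D)
P(D) = P(D|A)P(A) + P(D|B)P(B)
     = 0.0114 × 0.2857 + 0.0450 × 0.7143
     = 0.00325698 + 0.03214350
     = 0.03540048

Step 2: Apply Bayes' theorem
P(A|D) = P(D|A)P(A) / P(D)
       = 0.00325698 / 0.03540048
       = 0.0920


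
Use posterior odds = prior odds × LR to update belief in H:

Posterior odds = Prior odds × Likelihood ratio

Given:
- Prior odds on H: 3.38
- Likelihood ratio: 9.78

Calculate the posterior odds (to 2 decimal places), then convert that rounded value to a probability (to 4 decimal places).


Step 1: Calculate posterior odds
Posterior odds = Prior odds × LR
               = 3.38 × 9.78
               = 33.06

Step 2: Convert to probability
P(H|E) = Posterior odds / (1 + Posterior odds)
       = 33.06 / (1 + 33.06)
       = 33.06 / 34.06
       = 0.9706

The evidence increased P(H) from 0.7717 to 0.9706.


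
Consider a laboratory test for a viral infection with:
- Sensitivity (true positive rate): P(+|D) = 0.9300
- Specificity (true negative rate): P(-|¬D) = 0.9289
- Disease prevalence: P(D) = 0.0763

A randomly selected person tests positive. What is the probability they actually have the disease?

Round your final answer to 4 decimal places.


Let D = has disease, + = positive test

Given:
- P(D) = 0.0763 (prevalence)
- P(+|D) = 0.9300 (sensitivity)
- P(-|¬D) = 0.9289 (specificity)
- P(+|¬D) = 0.0711 (false positive rate = 1 - specificity)

Step 1: Find P(+)
P(+) = P(+|D)P(D) + P(+|¬D)P(¬D)
     = 0.9300 × 0.0763 + 0.0711 × 0.9237
     = 0.07095900 + 0.06567507
     = 0.13663407

Step 2: Apply Bayes' theorem for P(D|+)
P(D|+) = P(+|D)P(D) / P(+)
       = 0.07095900 / 0.13663407
       = 0.5193


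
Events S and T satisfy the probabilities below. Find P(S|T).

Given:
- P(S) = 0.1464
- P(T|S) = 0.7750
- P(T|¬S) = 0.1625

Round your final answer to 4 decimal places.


Bayes' theorem: P(S|T) = P(T|S) × P(S) / P(T)

Step 1: Calculate P(T) using law of total probability
P(T) = P(T|S)P(S) + P(T|¬S)P(¬S)
     = 0.7750 × 0.1464 + 0.1625 × 0.8536
     = 0.11346000 + 0.13871000
     = 0.25217000

Step 2: Apply Bayes' theorem
P(S|T) = P(T|S) × P(S) / P(T)
       = 0.11346000 / 0.25217000
       = 0.4499


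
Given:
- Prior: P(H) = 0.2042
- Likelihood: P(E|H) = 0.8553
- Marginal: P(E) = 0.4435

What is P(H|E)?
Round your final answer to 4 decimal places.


Using Bayes' theorem:

P(H|E) = P(E|H) × P(H) / P(E)
       = 0.8553 × 0.2042 / 0.4435
       = 0.17465226 / 0.4435
       = 0.3938

The evidence strengthens our belief in H.
Prior: 0.2042 → Posterior: 0.3938


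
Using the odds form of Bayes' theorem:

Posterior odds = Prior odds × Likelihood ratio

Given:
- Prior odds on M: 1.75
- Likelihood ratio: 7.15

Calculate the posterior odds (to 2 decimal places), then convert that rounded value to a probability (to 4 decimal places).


Step 1: Calculate posterior odds
Posterior odds = Prior odds × LR
               = 1.75 × 7.15
               = 12.51

Step 2: Convert to probability
P(M|E) = Posterior odds / (1 + Posterior odds)
       = 12.51 / (1 + 12.51)
       = 12.51 / 13.51
       = 0.9260

The evidence increased P(M) from 0.6364 to 0.9260.


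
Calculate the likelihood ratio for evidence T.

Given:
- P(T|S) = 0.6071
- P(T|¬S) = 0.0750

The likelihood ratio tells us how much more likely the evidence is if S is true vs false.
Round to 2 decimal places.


Likelihood Ratio (LR) = P(T|S) / P(T|¬S)

LR = 0.6071 / 0.0750
   = 8.09

The evidence is 8.09 times more likely if S is true than if S is false.
Since LR > 1, the evidence supports S over ¬S.


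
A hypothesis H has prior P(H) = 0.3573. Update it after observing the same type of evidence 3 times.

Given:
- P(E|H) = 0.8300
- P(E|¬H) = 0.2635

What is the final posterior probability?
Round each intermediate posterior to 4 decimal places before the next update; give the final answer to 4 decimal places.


Sequential Bayesian updating:

Initial prior: P(H) = 0.3573

Update 1:
  P(E) = 0.8300 × 0.3573 + 0.2635 × 0.6427 = 0.29655900 + 0.16935145 = 0.46591045
  P(H|E) = 0.29655900 / 0.46591045 = 0.6365

Update 2:
  P(E) = 0.8300 × 0.6365 + 0.2635 × 0.3635 = 0.52829500 + 0.09578225 = 0.62407725
  P(H|E) = 0.52829500 / 0.62407725 = 0.8465

Update 3:
  P(E) = 0.8300 × 0.8465 + 0.2635 × 0.1535 = 0.70259500 + 0.04044725 = 0.74304225
  P(H|E) = 0.70259500 / 0.74304225 = 0.9456

Final posterior: 0.9456


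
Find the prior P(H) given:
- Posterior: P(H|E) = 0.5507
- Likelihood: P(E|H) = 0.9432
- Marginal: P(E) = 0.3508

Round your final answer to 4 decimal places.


From Bayes' theorem: P(H|E) = P(E|H) × P(H) / P(E)

Rearranging for P(H):
P(H) = P(H|E) × P(E) / P(E|H)
     = 0.5507 × 0.3508 / 0.9432
     = 0.19318556 / 0.9432
     = 0.2048


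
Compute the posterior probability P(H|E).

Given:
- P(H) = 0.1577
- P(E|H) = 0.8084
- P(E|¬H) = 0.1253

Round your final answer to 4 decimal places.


Bayes' theorem: P(H|E) = P(E|H) × P(H) / P(E)

Step 1: Calculate P(E) using law of total probability
P(E) = P(E|H)P(H) + P(E|¬H)P(¬H)
     = 0.8084 × 0.1577 + 0.1253 × 0.8423
     = 0.12748468 + 0.10554019
     = 0.23302487

Step 2: Apply Bayes' theorem
P(H|E) = P(E|H) × P(H) / P(E)
       = 0.12748468 / 0.23302487
       = 0.5471


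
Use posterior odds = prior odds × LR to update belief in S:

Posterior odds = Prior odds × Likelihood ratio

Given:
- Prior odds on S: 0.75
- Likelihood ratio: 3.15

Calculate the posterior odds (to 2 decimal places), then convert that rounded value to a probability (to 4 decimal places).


Step 1: Calculate posterior odds
Posterior odds = Prior odds × LR
               = 0.75 × 3.15
               = 2.36

Step 2: Convert to probability
P(S|E) = Posterior odds / (1 + Posterior odds)
       = 2.36 / (1 + 2.36)
       = 2.36 / 3.36
       = 0.7024

The evidence increased P(S) from 0.4286 to 0.7024.


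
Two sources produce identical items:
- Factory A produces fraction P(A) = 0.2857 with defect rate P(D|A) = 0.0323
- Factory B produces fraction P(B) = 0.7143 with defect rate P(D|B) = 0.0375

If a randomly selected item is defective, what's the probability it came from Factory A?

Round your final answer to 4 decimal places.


Let A = from Factory A, D = defective

Given:
- P(A) = 0.2857, P(B) = 0.7143
- P(D|A) = 0.0323, P(D|B) = 0.0375

Step 1: Find P(D)
P(D) = P(D|A)P(A) + P(D|B)P(B)
     = 0.0323 × 0.2857 + 0.0375 × 0.7143
     = 0.00922811 + 0.02678625
     = 0.03601436

Step 2: Apply Bayes' theorem
P(A|D) = P(D|A)P(A) / P(D)
       = 0.00922811 / 0.03601436
       = 0.2562


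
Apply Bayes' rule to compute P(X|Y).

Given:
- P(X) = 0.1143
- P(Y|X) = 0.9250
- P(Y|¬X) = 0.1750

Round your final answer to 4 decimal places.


Bayes' theorem: P(X|Y) = P(Y|X) × P(X) / P(Y)

Step 1: Calculate P(Y) using law of total probability
P(Y) = P(Y|X)P(X) + P(Y|¬X)P(¬X)
     = 0.9250 × 0.1143 + 0.1750 × 0.8857
     = 0.10572750 + 0.15499750
     = 0.26072500

Step 2: Apply Bayes' theorem
P(X|Y) = P(Y|X) × P(X) / P(Y)
       = 0.10572750 / 0.26072500
       = 0.4055


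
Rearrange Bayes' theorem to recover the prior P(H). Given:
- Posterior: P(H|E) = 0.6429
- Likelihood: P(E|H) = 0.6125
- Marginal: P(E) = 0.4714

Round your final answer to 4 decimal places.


From Bayes' theorem: P(H|E) = P(E|H) × P(H) / P(E)

Rearranging for P(H):
P(H) = P(H|E) × P(E) / P(E|H)
     = 0.6429 × 0.4714 / 0.6125
     = 0.30306306 / 0.6125
     = 0.4948


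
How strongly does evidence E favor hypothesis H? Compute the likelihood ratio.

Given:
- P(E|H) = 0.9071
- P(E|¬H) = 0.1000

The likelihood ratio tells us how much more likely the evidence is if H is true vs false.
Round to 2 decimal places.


Likelihood Ratio (LR) = P(E|H) / P(E|¬H)

LR = 0.9071 / 0.1000
   = 9.07

The evidence is 9.07 times more likely if H is true than if H is false.
LR > 1, so observing E raises the odds in favor of H.


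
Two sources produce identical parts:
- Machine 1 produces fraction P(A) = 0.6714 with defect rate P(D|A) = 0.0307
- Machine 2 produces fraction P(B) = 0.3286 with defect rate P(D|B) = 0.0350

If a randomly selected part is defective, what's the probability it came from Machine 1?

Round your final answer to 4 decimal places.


Let A = from Machine 1, D = defective

Given:
- P(A) = 0.6714, P(B) = 0.3286
- P(D|A) = 0.0307, P(D|B) = 0.0350

Step 1: Find P(D)
P(D) = P(D|A)P(A) + P(D|B)P(B)
     = 0.0307 × 0.6714 + 0.0350 × 0.3286
     = 0.02061198 + 0.01150100
     = 0.03211298

Step 2: Apply Bayes' theorem
P(A|D) = P(D|A)P(A) / P(D)
       = 0.02061198 / 0.03211298
       = 0.6419


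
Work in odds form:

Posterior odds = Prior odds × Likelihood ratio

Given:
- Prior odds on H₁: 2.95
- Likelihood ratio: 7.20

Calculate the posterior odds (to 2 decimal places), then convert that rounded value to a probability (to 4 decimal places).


Step 1: Calculate posterior odds
Posterior odds = Prior odds × LR
               = 2.95 × 7.20
               = 21.24

Step 2: Convert to probability
P(H₁|E) = Posterior odds / (1 + Posterior odds)
       = 21.24 / (1 + 21.24)
       = 21.24 / 22.24
       = 0.9550

The evidence increased P(H₁) from 0.7468 to 0.9550.


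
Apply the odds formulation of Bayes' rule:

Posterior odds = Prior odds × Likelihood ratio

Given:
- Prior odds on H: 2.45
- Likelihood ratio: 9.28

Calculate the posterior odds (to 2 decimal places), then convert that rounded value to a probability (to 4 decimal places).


Step 1: Calculate posterior odds
Posterior odds = Prior odds × LR
               = 2.45 × 9.28
               = 22.74

Step 2: Convert to probability
P(H|E) = Posterior odds / (1 + Posterior odds)
       = 22.74 / (1 + 22.74)
       = 22.74 / 23.74
       = 0.9579

The evidence increased P(H) from 0.7101 to 0.9579.


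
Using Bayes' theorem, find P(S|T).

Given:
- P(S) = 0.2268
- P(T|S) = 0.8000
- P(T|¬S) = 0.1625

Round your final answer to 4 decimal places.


Bayes' theorem: P(S|T) = P(T|S) × P(S) / P(T)

Step 1: Calculate P(T) using law of total probability
P(T) = P(T|S)P(S) + P(T|¬S)P(¬S)
     = 0.8000 × 0.2268 + 0.1625 × 0.7732
     = 0.18144000 + 0.12564500
     = 0.30708500

Step 2: Apply Bayes' theorem
P(S|T) = P(T|S) × P(S) / P(T)
       = 0.18144000 / 0.30708500
       = 0.5908


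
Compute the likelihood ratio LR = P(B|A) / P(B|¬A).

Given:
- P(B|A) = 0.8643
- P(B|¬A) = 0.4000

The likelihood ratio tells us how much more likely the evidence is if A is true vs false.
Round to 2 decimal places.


Likelihood Ratio (LR) = P(B|A) / P(B|¬A)

LR = 0.8643 / 0.4000
   = 2.16

The evidence is 2.16 times more likely if A is true than if A is false.
Because LR exceeds 1, B is evidence for A.


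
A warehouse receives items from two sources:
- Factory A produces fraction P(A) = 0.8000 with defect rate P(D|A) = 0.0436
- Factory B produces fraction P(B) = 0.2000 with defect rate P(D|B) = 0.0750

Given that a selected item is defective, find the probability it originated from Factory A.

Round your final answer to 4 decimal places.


Let A = from Factory A, D = defective

Given:
- P(A) = 0.8000, P(B) = 0.2000
- P(D|A) = 0.0436, P(D|B) = 0.0750

Step 1: Find P(D)
P(D) = P(D|A)P(A) + P(D|B)P(B)
     = 0.0436 × 0.8000 + 0.0750 × 0.2000
     = 0.03488000 + 0.01500000
     = 0.04988000

Step 2: Apply Bayes' theorem
P(A|D) = P(D|A)P(A) / P(D)
       = 0.03488000 / 0.04988000
       = 0.6993


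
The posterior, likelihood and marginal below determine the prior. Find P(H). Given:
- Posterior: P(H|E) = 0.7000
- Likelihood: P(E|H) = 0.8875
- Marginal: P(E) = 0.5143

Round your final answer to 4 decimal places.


From Bayes' theorem: P(H|E) = P(E|H) × P(H) / P(E)

Rearranging for P(H):
P(H) = P(H|E) × P(E) / P(E|H)
     = 0.7000 × 0.5143 / 0.8875
     = 0.36001000 / 0.8875
     = 0.4056


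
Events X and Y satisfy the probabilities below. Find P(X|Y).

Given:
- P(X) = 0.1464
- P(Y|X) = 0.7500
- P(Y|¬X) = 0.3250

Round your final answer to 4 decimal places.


Bayes' theorem: P(X|Y) = P(Y|X) × P(X) / P(Y)

Step 1: Calculate P(Y) using law of total probability
P(Y) = P(Y|X)P(X) + P(Y|¬X)P(¬X)
     = 0.7500 × 0.1464 + 0.3250 × 0.8536
     = 0.10980000 + 0.27742000
     = 0.38722000

Step 2: Apply Bayes' theorem
P(X|Y) = P(Y|X) × P(X) / P(Y)
       = 0.10980000 / 0.38722000
       = 0.2836


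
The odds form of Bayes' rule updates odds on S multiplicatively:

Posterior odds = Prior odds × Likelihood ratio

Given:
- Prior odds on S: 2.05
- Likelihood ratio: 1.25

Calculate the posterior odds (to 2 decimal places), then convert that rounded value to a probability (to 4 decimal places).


Step 1: Calculate posterior odds
Posterior odds = Prior odds × LR
               = 2.05 × 1.25
               = 2.56

Step 2: Convert to probability
P(S|E) = Posterior odds / (1 + Posterior odds)
       = 2.56 / (1 + 2.56)
       = 2.56 / 3.56
       = 0.7191

The evidence increased P(S) from 0.6721 to 0.7191.


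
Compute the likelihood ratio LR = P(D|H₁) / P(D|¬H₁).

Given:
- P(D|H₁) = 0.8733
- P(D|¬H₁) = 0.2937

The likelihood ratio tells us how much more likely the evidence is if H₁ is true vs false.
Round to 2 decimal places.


Likelihood Ratio (LR) = P(D|H₁) / P(D|¬H₁)

LR = 0.8733 / 0.2937
   = 2.97

The evidence is 2.97 times more likely if H₁ is true than if H₁ is false.
Because LR exceeds 1, D is evidence for H₁.


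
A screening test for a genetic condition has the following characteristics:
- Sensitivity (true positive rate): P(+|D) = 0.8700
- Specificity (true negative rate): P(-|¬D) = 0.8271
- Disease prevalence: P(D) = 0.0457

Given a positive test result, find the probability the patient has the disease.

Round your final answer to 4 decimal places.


Let D = has disease, + = positive test

Given:
- P(D) = 0.0457 (prevalence)
- P(+|D) = 0.8700 (sensitivity)
- P(-|¬D) = 0.8271 (specificity)
- P(+|¬D) = 0.1729 (false positive rate = 1 - specificity)

Step 1: Find P(+)
P(+) = P(+|D)P(D) + P(+|¬D)P(¬D)
     = 0.8700 × 0.0457 + 0.1729 × 0.9543
     = 0.03975900 + 0.16499847
     = 0.20475747

Step 2: Apply Bayes' theorem for P(D|+)
P(D|+) = P(+|D)P(D) / P(+)
       = 0.03975900 / 0.20475747
       = 0.1942


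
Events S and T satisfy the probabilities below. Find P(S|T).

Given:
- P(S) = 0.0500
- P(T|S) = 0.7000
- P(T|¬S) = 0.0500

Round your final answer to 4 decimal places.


Bayes' theorem: P(S|T) = P(T|S) × P(S) / P(T)

Step 1: Calculate P(T) using law of total probability
P(T) = P(T|S)P(S) + P(T|¬S)P(¬S)
     = 0.7000 × 0.0500 + 0.0500 × 0.9500
     = 0.03500000 + 0.04750000
     = 0.08250000

Step 2: Apply Bayes' theorem
P(S|T) = P(T|S) × P(S) / P(T)
       = 0.03500000 / 0.08250000
       = 0.4242


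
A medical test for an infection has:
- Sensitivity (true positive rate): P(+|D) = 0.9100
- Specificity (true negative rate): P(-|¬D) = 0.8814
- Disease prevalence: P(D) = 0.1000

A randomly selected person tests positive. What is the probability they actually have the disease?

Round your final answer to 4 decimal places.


Let D = has disease, + = positive test

Given:
- P(D) = 0.1000 (prevalence)
- P(+|D) = 0.9100 (sensitivity)
- P(-|¬D) = 0.8814 (specificity)
- P(+|¬D) = 0.1186 (false positive rate = 1 - specificity)

Step 1: Find P(+)
P(+) = P(+|D)P(D) + P(+|¬D)P(¬D)
     = 0.9100 × 0.1000 + 0.1186 × 0.9000
     = 0.09100000 + 0.10674000
     = 0.19774000

Step 2: Apply Bayes' theorem for P(D|+)
P(D|+) = P(+|D)P(D) / P(+)
       = 0.09100000 / 0.19774000
       = 0.4602


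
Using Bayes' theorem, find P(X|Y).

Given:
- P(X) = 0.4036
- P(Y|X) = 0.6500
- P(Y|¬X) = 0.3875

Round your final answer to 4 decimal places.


Bayes' theorem: P(X|Y) = P(Y|X) × P(X) / P(Y)

Step 1: Calculate P(Y) using law of total probability
P(Y) = P(Y|X)P(X) + P(Y|¬X)P(¬X)
     = 0.6500 × 0.4036 + 0.3875 × 0.5964
     = 0.26234000 + 0.23110500
     = 0.49344500

Step 2: Apply Bayes' theorem
P(X|Y) = P(Y|X) × P(X) / P(Y)
       = 0.26234000 / 0.49344500
       = 0.5316


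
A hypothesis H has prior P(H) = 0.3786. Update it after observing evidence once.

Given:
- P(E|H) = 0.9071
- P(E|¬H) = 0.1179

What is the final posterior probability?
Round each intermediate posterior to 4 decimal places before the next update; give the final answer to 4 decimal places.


Sequential Bayesian updating:

Initial prior: P(H) = 0.3786

Update 1:
  P(E) = 0.9071 × 0.3786 + 0.1179 × 0.6214 = 0.34342806 + 0.07326306 = 0.41669112
  P(H|E) = 0.34342806 / 0.41669112 = 0.8242

Final posterior: 0.8242


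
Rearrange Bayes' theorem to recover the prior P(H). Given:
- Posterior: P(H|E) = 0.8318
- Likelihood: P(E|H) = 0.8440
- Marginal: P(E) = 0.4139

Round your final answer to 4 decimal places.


From Bayes' theorem: P(H|E) = P(E|H) × P(H) / P(E)

Rearranging for P(H):
P(H) = P(H|E) × P(E) / P(E|H)
     = 0.8318 × 0.4139 / 0.8440
     = 0.34428202 / 0.8440
     = 0.4079


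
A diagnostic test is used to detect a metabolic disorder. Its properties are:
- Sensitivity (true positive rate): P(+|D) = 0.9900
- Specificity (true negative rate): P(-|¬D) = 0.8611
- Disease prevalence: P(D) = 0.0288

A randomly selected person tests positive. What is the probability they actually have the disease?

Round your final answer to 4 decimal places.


Let D = has disease, + = positive test

Given:
- P(D) = 0.0288 (prevalence)
- P(+|D) = 0.9900 (sensitivity)
- P(-|¬D) = 0.8611 (specificity)
- P(+|¬D) = 0.1389 (false positive rate = 1 - specificity)

Step 1: Find P(+)
P(+) = P(+|D)P(D) + P(+|¬D)P(¬D)
     = 0.9900 × 0.0288 + 0.1389 × 0.9712
     = 0.02851200 + 0.13489968
     = 0.16341168

Step 2: Apply Bayes' theorem for P(D|+)
P(D|+) = P(+|D)P(D) / P(+)
       = 0.02851200 / 0.16341168
       = 0.1745


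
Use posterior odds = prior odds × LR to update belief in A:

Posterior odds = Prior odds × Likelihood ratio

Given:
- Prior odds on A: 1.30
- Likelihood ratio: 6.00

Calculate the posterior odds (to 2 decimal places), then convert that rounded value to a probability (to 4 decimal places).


Step 1: Calculate posterior odds
Posterior odds = Prior odds × LR
               = 1.30 × 6.00
               = 7.80

Step 2: Convert to probability
P(A|E) = Posterior odds / (1 + Posterior odds)
       = 7.80 / (1 + 7.80)
       = 7.80 / 8.80
       = 0.8864

The evidence increased P(A) from 0.5652 to 0.8864.


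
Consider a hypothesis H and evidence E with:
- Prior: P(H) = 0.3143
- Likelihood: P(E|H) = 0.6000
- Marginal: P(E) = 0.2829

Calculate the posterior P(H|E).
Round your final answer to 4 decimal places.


Using Bayes' theorem:

P(H|E) = P(E|H) × P(H) / P(E)
       = 0.6000 × 0.3143 / 0.2829
       = 0.18858000 / 0.2829
       = 0.6666

The evidence strengthens our belief in H.
Prior: 0.3143 → Posterior: 0.6666


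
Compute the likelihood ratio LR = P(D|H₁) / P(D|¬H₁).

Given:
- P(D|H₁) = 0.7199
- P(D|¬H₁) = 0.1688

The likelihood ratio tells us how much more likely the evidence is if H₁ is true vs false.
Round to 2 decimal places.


Likelihood Ratio (LR) = P(D|H₁) / P(D|¬H₁)

LR = 0.7199 / 0.1688
   = 4.26

The evidence is 4.26 times more likely if H₁ is true than if H₁ is false.
Because LR exceeds 1, D is evidence for H₁.


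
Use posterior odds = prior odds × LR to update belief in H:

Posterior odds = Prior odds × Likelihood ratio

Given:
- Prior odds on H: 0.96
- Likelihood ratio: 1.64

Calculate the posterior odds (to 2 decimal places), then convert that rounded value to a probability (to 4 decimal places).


Step 1: Calculate posterior odds
Posterior odds = Prior odds × LR
               = 0.96 × 1.64
               = 1.57

Step 2: Convert to probability
P(H|E) = Posterior odds / (1 + Posterior odds)
       = 1.57 / (1 + 1.57)
       = 1.57 / 2.57
       = 0.6109

The evidence increased P(H) from 0.4898 to 0.6109.


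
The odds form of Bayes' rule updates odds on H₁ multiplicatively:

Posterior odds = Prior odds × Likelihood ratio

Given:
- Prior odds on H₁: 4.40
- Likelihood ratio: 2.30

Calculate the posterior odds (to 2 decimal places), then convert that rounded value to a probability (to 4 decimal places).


Step 1: Calculate posterior odds
Posterior odds = Prior odds × LR
               = 4.40 × 2.30
               = 10.12

Step 2: Convert to probability
P(H₁|E) = Posterior odds / (1 + Posterior odds)
       = 10.12 / (1 + 10.12)
       = 10.12 / 11.12
       = 0.9101

The evidence increased P(H₁) from 0.8148 to 0.9101.


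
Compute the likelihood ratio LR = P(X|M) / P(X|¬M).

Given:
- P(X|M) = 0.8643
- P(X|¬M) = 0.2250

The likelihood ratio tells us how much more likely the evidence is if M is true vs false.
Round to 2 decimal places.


Likelihood Ratio (LR) = P(X|M) / P(X|¬M)

LR = 0.8643 / 0.2250
   = 3.84

The evidence is 3.84 times more likely if M is true than if M is false.
Since LR > 1, the evidence supports M over ¬M.


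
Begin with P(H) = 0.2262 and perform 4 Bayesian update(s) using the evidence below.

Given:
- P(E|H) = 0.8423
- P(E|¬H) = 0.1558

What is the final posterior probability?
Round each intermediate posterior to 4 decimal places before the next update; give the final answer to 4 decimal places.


Sequential Bayesian updating:

Initial prior: P(H) = 0.2262

Update 1:
  P(E) = 0.8423 × 0.2262 + 0.1558 × 0.7738 = 0.19052826 + 0.12055804 = 0.31108630
  P(H|E) = 0.19052826 / 0.31108630 = 0.6125

Update 2:
  P(E) = 0.8423 × 0.6125 + 0.1558 × 0.3875 = 0.51590875 + 0.06037250 = 0.57628125
  P(H|E) = 0.51590875 / 0.57628125 = 0.8952

Update 3:
  P(E) = 0.8423 × 0.8952 + 0.1558 × 0.1048 = 0.75402696 + 0.01632784 = 0.77035480
  P(H|E) = 0.75402696 / 0.77035480 = 0.9788

Update 4:
  P(E) = 0.8423 × 0.9788 + 0.1558 × 0.0212 = 0.82444324 + 0.00330296 = 0.82774620
  P(H|E) = 0.82444324 / 0.82774620 = 0.9960

Final posterior: 0.9960


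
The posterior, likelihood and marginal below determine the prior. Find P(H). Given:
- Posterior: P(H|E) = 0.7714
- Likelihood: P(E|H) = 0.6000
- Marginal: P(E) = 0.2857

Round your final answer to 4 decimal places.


From Bayes' theorem: P(H|E) = P(E|H) × P(H) / P(E)

Rearranging for P(H):
P(H) = P(H|E) × P(E) / P(E|H)
     = 0.7714 × 0.2857 / 0.6000
     = 0.22038898 / 0.6000
     = 0.3673


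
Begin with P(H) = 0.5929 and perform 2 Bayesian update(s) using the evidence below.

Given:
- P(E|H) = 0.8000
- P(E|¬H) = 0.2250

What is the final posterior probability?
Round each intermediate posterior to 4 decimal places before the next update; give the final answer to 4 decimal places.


Sequential Bayesian updating:

Initial prior: P(H) = 0.5929

Update 1:
  P(E) = 0.8000 × 0.5929 + 0.2250 × 0.4071 = 0.47432000 + 0.09159750 = 0.56591750
  P(H|E) = 0.47432000 / 0.56591750 = 0.8381

Update 2:
  P(E) = 0.8000 × 0.8381 + 0.2250 × 0.1619 = 0.67048000 + 0.03642750 = 0.70690750
  P(H|E) = 0.67048000 / 0.70690750 = 0.9485

Final posterior: 0.9485


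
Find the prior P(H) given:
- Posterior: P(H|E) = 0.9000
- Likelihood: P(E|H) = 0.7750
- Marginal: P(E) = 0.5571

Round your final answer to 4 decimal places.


From Bayes' theorem: P(H|E) = P(E|H) × P(H) / P(E)

Rearranging for P(H):
P(H) = P(H|E) × P(E) / P(E|H)
     = 0.9000 × 0.5571 / 0.7750
     = 0.50139000 / 0.7750
     = 0.6470


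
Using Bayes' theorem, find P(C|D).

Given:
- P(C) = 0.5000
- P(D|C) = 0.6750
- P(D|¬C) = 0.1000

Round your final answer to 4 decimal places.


Bayes' theorem: P(C|D) = P(D|C) × P(C) / P(D)

Step 1: Calculate P(D) using law of total probability
P(D) = P(D|C)P(C) + P(D|¬C)P(¬C)
     = 0.6750 × 0.5000 + 0.1000 × 0.5000
     = 0.33750000 + 0.05000000
     = 0.38750000

Step 2: Apply Bayes' theorem
P(C|D) = P(D|C) × P(C) / P(D)
       = 0.33750000 / 0.38750000
       = 0.8710


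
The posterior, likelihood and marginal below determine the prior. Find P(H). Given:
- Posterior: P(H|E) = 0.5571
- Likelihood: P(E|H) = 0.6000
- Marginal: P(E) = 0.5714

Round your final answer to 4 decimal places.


From Bayes' theorem: P(H|E) = P(E|H) × P(H) / P(E)

Rearranging for P(H):
P(H) = P(H|E) × P(E) / P(E|H)
     = 0.5571 × 0.5714 / 0.6000
     = 0.31832694 / 0.6000
     = 0.5305


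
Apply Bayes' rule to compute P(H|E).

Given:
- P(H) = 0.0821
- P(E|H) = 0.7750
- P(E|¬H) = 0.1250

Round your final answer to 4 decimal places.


Bayes' theorem: P(H|E) = P(E|H) × P(H) / P(E)

Step 1: Calculate P(E) using law of total probability
P(E) = P(E|H)P(H) + P(E|¬H)P(¬H)
     = 0.7750 × 0.0821 + 0.1250 × 0.9179
     = 0.06362750 + 0.11473750
     = 0.17836500

Step 2: Apply Bayes' theorem
P(H|E) = P(E|H) × P(H) / P(E)
       = 0.06362750 / 0.17836500
       = 0.3567


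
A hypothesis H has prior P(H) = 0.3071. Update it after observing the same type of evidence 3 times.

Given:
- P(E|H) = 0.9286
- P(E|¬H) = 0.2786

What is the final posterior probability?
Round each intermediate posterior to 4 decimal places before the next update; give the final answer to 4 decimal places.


Sequential Bayesian updating:

Initial prior: P(H) = 0.3071

Update 1:
  P(E) = 0.9286 × 0.3071 + 0.2786 × 0.6929 = 0.28517306 + 0.19304194 = 0.47821500
  P(H|E) = 0.28517306 / 0.47821500 = 0.5963

Update 2:
  P(E) = 0.9286 × 0.5963 + 0.2786 × 0.4037 = 0.55372418 + 0.11247082 = 0.66619500
  P(H|E) = 0.55372418 / 0.66619500 = 0.8312

Update 3:
  P(E) = 0.9286 × 0.8312 + 0.2786 × 0.1688 = 0.77185232 + 0.04702768 = 0.81888000
  P(H|E) = 0.77185232 / 0.81888000 = 0.9426

Final posterior: 0.9426


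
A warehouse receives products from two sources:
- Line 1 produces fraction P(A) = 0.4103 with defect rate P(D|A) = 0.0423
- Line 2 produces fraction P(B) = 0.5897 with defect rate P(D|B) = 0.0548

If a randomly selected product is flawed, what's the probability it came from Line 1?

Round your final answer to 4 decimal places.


Let A = from Line 1, D = flawed

Given:
- P(A) = 0.4103, P(B) = 0.5897
- P(D|A) = 0.0423, P(D|B) = 0.0548

Step 1: Find P(D)
P(D) = P(D|A)P(A) + P(D|B)P(B)
     = 0.0423 × 0.4103 + 0.0548 × 0.5897
     = 0.01735569 + 0.03231556
     = 0.04967125

Step 2: Apply Bayes' theorem
P(A|D) = P(D|A)P(A) / P(D)
       = 0.01735569 / 0.04967125
       = 0.3494


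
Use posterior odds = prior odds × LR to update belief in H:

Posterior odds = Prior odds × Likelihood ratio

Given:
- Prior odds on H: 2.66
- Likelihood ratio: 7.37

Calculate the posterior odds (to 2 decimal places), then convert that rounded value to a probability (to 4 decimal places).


Step 1: Calculate posterior odds
Posterior odds = Prior odds × LR
               = 2.66 × 7.37
               = 19.60

Step 2: Convert to probability
P(H|E) = Posterior odds / (1 + Posterior odds)
       = 19.60 / (1 + 19.60)
       = 19.60 / 20.60
       = 0.9515

The evidence increased P(H) from 0.7268 to 0.9515.


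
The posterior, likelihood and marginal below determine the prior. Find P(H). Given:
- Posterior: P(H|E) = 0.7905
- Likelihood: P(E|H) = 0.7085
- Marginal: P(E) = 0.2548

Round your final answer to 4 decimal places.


From Bayes' theorem: P(H|E) = P(E|H) × P(H) / P(E)

Rearranging for P(H):
P(H) = P(H|E) × P(E) / P(E|H)
     = 0.7905 × 0.2548 / 0.7085
     = 0.20141940 / 0.7085
     = 0.2843


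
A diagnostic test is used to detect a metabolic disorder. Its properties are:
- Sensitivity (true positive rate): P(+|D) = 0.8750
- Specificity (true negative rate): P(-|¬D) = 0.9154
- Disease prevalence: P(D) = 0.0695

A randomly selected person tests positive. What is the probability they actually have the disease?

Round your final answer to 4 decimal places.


Let D = has disease, + = positive test

Given:
- P(D) = 0.0695 (prevalence)
- P(+|D) = 0.8750 (sensitivity)
- P(-|¬D) = 0.9154 (specificity)
- P(+|¬D) = 0.0846 (false positive rate = 1 - specificity)

Step 1: Find P(+)
P(+) = P(+|D)P(D) + P(+|¬D)P(¬D)
     = 0.8750 × 0.0695 + 0.0846 × 0.9305
     = 0.06081250 + 0.07872030
     = 0.13953280

Step 2: Apply Bayes' theorem for P(D|+)
P(D|+) = P(+|D)P(D) / P(+)
       = 0.06081250 / 0.13953280
       = 0.4358


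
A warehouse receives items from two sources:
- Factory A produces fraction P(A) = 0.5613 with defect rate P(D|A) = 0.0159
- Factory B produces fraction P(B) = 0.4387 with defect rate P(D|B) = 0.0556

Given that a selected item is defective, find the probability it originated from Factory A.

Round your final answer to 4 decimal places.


Let A = from Factory A, D = defective

Given:
- P(A) = 0.5613, P(B) = 0.4387
- P(D|A) = 0.0159, P(D|B) = 0.0556

Step 1: Find P(D)
P(D) = P(D|A)P(A) + P(D|B)P(B)
     = 0.0159 × 0.5613 + 0.0556 × 0.4387
     = 0.00892467 + 0.02439172
     = 0.03331639

Step 2: Apply Bayes' theorem
P(A|D) = P(D|A)P(A) / P(D)
       = 0.00892467 / 0.03331639
       = 0.2679


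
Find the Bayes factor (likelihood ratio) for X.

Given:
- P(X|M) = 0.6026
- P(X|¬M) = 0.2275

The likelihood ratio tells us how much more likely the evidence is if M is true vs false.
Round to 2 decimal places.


Likelihood Ratio (LR) = P(X|M) / P(X|¬M)

LR = 0.6026 / 0.2275
   = 2.65

The evidence is 2.65 times more likely if M is true than if M is false.
Because LR exceeds 1, X is evidence for M.


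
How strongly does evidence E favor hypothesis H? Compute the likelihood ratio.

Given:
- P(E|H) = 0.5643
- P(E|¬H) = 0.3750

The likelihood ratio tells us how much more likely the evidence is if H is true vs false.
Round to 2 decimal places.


Likelihood Ratio (LR) = P(E|H) / P(E|¬H)

LR = 0.5643 / 0.3750
   = 1.50

The evidence is 1.50 times more likely if H is true than if H is false.
LR > 1, so observing E raises the odds in favor of H.


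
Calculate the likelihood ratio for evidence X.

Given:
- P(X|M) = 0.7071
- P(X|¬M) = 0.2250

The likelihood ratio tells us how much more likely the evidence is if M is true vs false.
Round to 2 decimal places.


Likelihood Ratio (LR) = P(X|M) / P(X|¬M)

LR = 0.7071 / 0.2250
   = 3.14

The evidence is 3.14 times more likely if M is true than if M is false.
LR > 1, so observing X raises the odds in favor of M.


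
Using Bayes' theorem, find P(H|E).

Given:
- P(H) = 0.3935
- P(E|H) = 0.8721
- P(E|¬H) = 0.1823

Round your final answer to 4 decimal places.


Bayes' theorem: P(H|E) = P(E|H) × P(H) / P(E)

Step 1: Calculate P(E) using law of total probability
P(E) = P(E|H)P(H) + P(E|¬H)P(¬H)
     = 0.8721 × 0.3935 + 0.1823 × 0.6065
     = 0.34317135 + 0.11056495
     = 0.45373630

Step 2: Apply Bayes' theorem
P(H|E) = P(E|H) × P(H) / P(E)
       = 0.34317135 / 0.45373630
       = 0.7563


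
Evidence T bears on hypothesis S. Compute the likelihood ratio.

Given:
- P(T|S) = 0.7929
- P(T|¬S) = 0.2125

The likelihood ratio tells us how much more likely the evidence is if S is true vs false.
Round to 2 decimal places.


Likelihood Ratio (LR) = P(T|S) / P(T|¬S)

LR = 0.7929 / 0.2125
   = 3.73

The evidence is 3.73 times more likely if S is true than if S is false.
Because LR exceeds 1, T is evidence for S.


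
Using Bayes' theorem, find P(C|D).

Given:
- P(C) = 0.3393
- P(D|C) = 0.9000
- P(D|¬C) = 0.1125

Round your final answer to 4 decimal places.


Bayes' theorem: P(C|D) = P(D|C) × P(C) / P(D)

Step 1: Calculate P(D) using law of total probability
P(D) = P(D|C)P(C) + P(D|¬C)P(¬C)
     = 0.9000 × 0.3393 + 0.1125 × 0.6607
     = 0.30537000 + 0.07432875
     = 0.37969875

Step 2: Apply Bayes' theorem
P(C|D) = P(D|C) × P(C) / P(D)
       = 0.30537000 / 0.37969875
       = 0.8042


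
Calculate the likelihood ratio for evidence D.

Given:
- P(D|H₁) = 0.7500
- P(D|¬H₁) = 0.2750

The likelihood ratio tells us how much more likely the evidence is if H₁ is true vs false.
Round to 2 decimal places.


Likelihood Ratio (LR) = P(D|H₁) / P(D|¬H₁)

LR = 0.7500 / 0.2750
   = 2.73

The evidence is 2.73 times more likely if H₁ is true than if H₁ is false.
LR > 1, so observing D raises the odds in favor of H₁.
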